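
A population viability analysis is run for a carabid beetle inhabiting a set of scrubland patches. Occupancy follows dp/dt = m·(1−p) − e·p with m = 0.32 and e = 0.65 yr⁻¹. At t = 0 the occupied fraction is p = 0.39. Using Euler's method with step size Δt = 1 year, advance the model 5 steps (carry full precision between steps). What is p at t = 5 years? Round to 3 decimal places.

Update rule: p ← p + [m·(1−p) − e·p]·Δt with Δt = 1.
step 1: Δp = -0.05830, p = 0.33170
step 2: Δp = -0.00175, p = 0.32995
step 3: Δp = -0.00005, p = 0.32990
step 4: Δp = -0.00000, p = 0.32990
step 5: Δp = -0.00000, p = 0.32990

0.330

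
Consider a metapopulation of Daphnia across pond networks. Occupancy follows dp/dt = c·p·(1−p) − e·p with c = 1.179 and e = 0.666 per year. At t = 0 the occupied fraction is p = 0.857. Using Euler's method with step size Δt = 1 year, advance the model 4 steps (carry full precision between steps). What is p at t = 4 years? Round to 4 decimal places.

0.4346

Update rule: p ← p + [c·p·(1−p) − e·p]·Δt with Δt = 1.
p: 0.85700 → 0.43073  (Δp = -0.42627)
p: 0.43073 → 0.43295  (Δp = +0.00223)
p: 0.43295 → 0.43406  (Δp = +0.00110)
p: 0.43406 → 0.43460  (Δp = +0.00054)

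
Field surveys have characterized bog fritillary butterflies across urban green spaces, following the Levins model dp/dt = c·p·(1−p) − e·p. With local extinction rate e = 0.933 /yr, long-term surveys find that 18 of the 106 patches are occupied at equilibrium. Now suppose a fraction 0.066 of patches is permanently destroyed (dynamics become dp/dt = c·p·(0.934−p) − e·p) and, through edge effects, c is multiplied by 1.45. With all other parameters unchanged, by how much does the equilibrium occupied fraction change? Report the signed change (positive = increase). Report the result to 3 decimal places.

Observed p* = 18/106 = 0.16981.
Balance c(1−p*) = e gives c = e/(1 − 0.16981) = 0.933/0.83019 = 1.12384.
New p* = 0.934 − e/c = 0.934 − 0.93300/1.62957 = 0.36146.
Δp* = 0.36146 − 0.16981 = +0.19165.

0.192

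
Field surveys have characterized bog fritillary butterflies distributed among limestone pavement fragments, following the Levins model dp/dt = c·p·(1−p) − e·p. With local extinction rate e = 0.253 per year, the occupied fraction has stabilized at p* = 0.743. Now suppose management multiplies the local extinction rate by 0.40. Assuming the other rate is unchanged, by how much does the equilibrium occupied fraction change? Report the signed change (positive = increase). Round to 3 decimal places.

0.154

Balance c(1−p*) = e gives c = e/(1 − 0.74300) = 0.253/0.25700 = 0.98444.
New p* = 1 − e/c = 1 − 0.10120/0.98444 = 0.89720.
Δp* = 0.89720 − 0.74300 = +0.15420.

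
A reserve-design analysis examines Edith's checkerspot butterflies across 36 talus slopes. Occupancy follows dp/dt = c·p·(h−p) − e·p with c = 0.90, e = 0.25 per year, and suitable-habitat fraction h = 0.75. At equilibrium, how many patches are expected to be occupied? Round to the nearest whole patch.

p* = h − e/c = 0.75 − 0.2778 = 0.4722.
Expected occupied patches = N × p* = 36 × 0.4722 = 17.00 ≈ 17.

17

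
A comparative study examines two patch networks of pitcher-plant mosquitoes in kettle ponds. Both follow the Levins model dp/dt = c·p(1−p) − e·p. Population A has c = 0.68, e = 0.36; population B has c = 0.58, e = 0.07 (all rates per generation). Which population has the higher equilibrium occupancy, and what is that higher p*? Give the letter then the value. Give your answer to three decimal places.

A: p*_A = 1 − 0.36/0.68 = 0.4706.
B: p*_B = 1 − 0.07/0.58 = 0.8793.
B is higher at 0.8793.

B, 0.879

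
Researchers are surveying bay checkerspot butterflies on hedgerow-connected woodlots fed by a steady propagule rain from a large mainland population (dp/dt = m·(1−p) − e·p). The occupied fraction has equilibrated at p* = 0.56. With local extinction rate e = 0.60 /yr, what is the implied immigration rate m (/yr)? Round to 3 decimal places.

0.764

At equilibrium m(1−p*) = e·p*, so m = e·p*/(1−p*).
m = 0.60 × 0.56 / 0.4400 = 0.3360/0.4400 = 0.7636.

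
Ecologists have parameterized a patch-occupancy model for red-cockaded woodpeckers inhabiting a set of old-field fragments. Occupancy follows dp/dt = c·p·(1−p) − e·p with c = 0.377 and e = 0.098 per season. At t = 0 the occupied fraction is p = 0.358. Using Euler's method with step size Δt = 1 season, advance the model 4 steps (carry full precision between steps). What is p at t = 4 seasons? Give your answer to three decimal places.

0.553

Update rule: p ← p + [c·p·(1−p) − e·p]·Δt with Δt = 1.
  1  |  dp/dt·Δt = +0.051564  |  p_1 = 0.409564
  2  |  dp/dt·Δt = +0.051029  |  p_2 = 0.460594
  3  |  dp/dt·Δt = +0.048526  |  p_3 = 0.509120
  4  |  dp/dt·Δt = +0.044325  |  p_4 = 0.553445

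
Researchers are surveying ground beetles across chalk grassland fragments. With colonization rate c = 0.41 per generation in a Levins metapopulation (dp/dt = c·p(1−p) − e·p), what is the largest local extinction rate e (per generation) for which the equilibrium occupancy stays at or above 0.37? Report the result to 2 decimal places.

0.26

1 − e/c ≥ 0.37 ⇒ e ≤ c(1 − 0.37) = 0.41 × 0.6300.
e_max = 0.2583.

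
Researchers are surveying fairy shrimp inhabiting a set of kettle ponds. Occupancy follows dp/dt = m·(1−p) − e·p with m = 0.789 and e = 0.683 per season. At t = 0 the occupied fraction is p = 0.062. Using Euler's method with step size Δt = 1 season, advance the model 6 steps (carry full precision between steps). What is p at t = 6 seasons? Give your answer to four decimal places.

Update rule: p ← p + [m·(1−p) − e·p]·Δt with Δt = 1.
step 1: Δp = +0.69774, p = 0.75974
step 2: Δp = -0.32933, p = 0.43040
step 3: Δp = +0.15544, p = 0.58585
step 4: Δp = -0.07337, p = 0.51248
step 5: Δp = +0.03463, p = 0.54711
step 6: Δp = -0.01635, p = 0.53076

0.5308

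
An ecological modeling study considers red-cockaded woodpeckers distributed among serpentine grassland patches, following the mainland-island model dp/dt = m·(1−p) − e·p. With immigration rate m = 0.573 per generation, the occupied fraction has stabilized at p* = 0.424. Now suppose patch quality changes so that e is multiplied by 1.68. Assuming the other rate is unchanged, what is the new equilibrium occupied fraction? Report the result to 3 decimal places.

Balance m(1−p*) = e·p* gives e = m(1−p*)/p* = 0.573×0.57600/0.42400 = 0.77842.
New p* = m/(m+e) = 0.57300/(0.57300+1.30775) = 0.30467.

0.305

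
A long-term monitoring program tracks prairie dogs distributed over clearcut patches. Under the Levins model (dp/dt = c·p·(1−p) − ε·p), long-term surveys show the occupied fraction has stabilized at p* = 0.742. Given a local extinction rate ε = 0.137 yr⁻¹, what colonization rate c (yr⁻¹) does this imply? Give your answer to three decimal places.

0.531

At equilibrium c(1−p*) = ε, so c = ε/(1−p*).
c = 0.137/(1 − 0.742) = 0.137/0.2580 = 0.5310.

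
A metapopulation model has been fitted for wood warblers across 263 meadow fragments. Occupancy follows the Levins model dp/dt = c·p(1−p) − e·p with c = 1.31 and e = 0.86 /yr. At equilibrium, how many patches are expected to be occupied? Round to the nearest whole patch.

90

p* = 1 − e/c = 1 − 0.86/1.31 = 0.3435.
Expected occupied patches = N × p* = 263 × 0.3435 = 90.34 ≈ 90.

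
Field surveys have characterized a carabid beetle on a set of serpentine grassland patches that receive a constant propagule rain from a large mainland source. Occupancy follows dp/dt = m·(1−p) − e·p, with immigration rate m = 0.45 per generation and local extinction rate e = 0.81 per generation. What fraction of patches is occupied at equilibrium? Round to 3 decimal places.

0.357

Setting dp/dt = 0: m − m·p* = e·p*, so m = (m+e)·p*.
p* = m/(m+e) = 0.45/(0.45+0.81) = 0.45/1.2600 = 0.3571.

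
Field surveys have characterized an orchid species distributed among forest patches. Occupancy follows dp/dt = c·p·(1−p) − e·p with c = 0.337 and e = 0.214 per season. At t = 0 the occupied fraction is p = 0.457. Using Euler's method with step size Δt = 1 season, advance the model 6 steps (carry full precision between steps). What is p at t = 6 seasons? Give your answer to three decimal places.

0.401

Update rule: p ← p + [c·p·(1−p) − e·p]·Δt with Δt = 1.
p: 0.45700 → 0.44283  (Δp = -0.01417)
p: 0.44283 → 0.43121  (Δp = -0.01162)
p: 0.43121 → 0.42159  (Δp = -0.00962)
p: 0.42159 → 0.41355  (Δp = -0.00804)
p: 0.41355 → 0.40678  (Δp = -0.00677)
p: 0.40678 → 0.40105  (Δp = -0.00573)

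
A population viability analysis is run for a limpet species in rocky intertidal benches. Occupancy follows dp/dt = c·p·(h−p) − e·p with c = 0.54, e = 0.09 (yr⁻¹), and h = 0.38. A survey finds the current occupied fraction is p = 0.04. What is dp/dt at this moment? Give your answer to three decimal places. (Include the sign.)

0.004

Colonization term: c·p·(h−p) = 0.54×0.04×0.3400 = 0.00734.
Extinction term: e·p = 0.00360.
dp/dt = 0.00734 − 0.00360 = 0.00374.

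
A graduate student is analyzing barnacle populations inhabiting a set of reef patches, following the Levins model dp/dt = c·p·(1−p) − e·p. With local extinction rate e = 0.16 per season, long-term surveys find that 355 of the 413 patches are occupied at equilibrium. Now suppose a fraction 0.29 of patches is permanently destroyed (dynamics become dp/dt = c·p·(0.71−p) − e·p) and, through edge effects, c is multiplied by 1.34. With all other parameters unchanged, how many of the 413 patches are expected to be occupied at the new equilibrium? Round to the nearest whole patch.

Observed p* = 355/413 = 0.85956.
Balance c(1−p*) = e gives c = e/(1 − 0.85956) = 0.16/0.14044 = 1.13928.
New p* = 0.71 − e/c = 0.71 − 0.16000/1.52664 = 0.60519.
Expected occupied = 413 × 0.60519 = 249.94 ≈ 250.

250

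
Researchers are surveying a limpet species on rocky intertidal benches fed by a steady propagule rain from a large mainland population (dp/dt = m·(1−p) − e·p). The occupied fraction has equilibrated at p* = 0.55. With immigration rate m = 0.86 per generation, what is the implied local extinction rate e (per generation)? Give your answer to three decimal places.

At equilibrium m(1−p*) = e·p*, so e = m(1−p*)/p*.
e = 0.86 × 0.4500 / 0.55 = 0.7036.

0.704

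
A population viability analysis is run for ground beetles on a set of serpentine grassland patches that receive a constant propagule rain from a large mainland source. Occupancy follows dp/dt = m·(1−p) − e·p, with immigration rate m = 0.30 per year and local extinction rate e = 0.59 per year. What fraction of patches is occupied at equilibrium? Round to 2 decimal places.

0.34

At equilibrium the propagule rain into empty patches balances local extinction: m(1−p*) = e·p*.
p* = m/(m+e) = 0.30/(0.30+0.59) = 0.30/0.8900 = 0.3371.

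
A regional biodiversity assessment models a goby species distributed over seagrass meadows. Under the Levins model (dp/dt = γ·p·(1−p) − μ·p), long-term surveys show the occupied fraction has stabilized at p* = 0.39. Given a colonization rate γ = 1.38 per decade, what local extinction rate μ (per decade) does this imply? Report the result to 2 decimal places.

At equilibrium γ(1−p*) = μ.
μ = 1.38 × (1 − 0.39) = 1.38 × 0.6100 = 0.8418.

0.84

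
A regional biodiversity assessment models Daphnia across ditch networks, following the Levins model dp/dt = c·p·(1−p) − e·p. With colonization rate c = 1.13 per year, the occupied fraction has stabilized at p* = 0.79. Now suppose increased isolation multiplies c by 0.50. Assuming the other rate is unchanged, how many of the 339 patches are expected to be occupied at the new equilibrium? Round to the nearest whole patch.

Balance c(1−p*) = e gives e = 1.13×(1 − 0.79000) = 0.23730.
New p* = 1 − e/c = 1 − 0.23730/0.56500 = 0.58000.
Expected occupied = 339 × 0.58000 = 196.62 ≈ 197.

197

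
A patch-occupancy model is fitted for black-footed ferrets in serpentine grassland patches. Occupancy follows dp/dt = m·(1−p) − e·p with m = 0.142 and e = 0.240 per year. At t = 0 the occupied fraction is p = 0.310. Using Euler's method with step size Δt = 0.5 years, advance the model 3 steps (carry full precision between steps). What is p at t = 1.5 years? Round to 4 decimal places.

Update rule: p ← p + [m·(1−p) − e·p]·Δt with Δt = 0.5.
  1  |  dp/dt·Δt = +0.011790  |  p_1 = 0.321790
  2  |  dp/dt·Δt = +0.009538  |  p_2 = 0.331328
  3  |  dp/dt·Δt = +0.007716  |  p_3 = 0.339044

0.3390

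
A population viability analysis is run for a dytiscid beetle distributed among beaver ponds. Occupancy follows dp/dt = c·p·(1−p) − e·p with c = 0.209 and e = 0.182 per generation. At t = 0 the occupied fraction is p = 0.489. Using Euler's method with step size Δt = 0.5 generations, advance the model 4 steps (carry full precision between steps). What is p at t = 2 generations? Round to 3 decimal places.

Update rule: p ← p + [c·p·(1−p) − e·p]·Δt with Δt = 0.5.
step 1: Δp = -0.01839, p = 0.47061
step 2: Δp = -0.01679, p = 0.45382
step 3: Δp = -0.01540, p = 0.43843
step 4: Δp = -0.01417, p = 0.42426

0.424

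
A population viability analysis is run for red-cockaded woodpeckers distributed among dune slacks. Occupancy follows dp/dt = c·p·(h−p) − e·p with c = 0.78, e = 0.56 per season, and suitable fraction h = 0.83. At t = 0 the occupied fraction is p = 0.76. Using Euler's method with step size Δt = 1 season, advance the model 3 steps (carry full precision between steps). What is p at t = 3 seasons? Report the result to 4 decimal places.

0.2551

Update rule: p ← p + [c·p·(h−p) − e·p]·Δt with Δt = 1.
p: 0.76000 → 0.37590  (Δp = -0.38410)
p: 0.37590 → 0.29854  (Δp = -0.07736)
p: 0.29854 → 0.25511  (Δp = -0.04342)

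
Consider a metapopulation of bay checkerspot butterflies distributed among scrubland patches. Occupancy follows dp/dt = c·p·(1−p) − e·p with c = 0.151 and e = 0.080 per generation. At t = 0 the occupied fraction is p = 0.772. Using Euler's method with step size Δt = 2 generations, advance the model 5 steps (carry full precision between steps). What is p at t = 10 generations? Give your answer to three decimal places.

0.568

Update rule: p ← p + [c·p·(1−p) − e·p]·Δt with Δt = 2.
  1  |  dp/dt·Δt = -0.070363  |  p_1 = 0.701637
  2  |  dp/dt·Δt = -0.049040  |  p_2 = 0.652596
  3  |  dp/dt·Δt = -0.035948  |  p_3 = 0.616649
  4  |  dp/dt·Δt = -0.027273  |  p_4 = 0.589376
  5  |  dp/dt·Δt = -0.021212  |  p_5 = 0.568163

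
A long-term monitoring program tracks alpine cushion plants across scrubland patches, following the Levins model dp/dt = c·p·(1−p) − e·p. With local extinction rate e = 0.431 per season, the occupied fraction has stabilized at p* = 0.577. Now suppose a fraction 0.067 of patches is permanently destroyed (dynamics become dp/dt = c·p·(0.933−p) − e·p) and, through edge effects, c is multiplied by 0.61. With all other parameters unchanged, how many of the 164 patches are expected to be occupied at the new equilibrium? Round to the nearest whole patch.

39

Balance c(1−p*) = e gives c = e/(1 − 0.57700) = 0.431/0.42300 = 1.01891.
New p* = 0.933 − e/c = 0.933 − 0.43100/0.62154 = 0.23956.
Expected occupied = 164 × 0.23956 = 39.29 ≈ 39.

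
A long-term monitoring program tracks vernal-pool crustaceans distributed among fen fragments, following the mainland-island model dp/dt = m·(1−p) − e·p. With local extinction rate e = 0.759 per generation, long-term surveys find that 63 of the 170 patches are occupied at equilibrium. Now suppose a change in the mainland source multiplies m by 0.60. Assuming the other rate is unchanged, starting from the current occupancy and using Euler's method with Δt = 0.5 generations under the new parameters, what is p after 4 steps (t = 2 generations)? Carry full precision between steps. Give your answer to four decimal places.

Observed p* = 63/170 = 0.37059.
Balance m(1−p*) = e·p* gives m = e·p*/(1−p*) = 0.759×0.37059/0.62941 = 0.44689.
Starting from p₀ = 0.37059; update p ← p + (dp/dt)·Δt with the new parameters.
step 1: Δp = -0.05626, p = 0.31433
step 2: Δp = -0.02736, p = 0.28697
step 3: Δp = -0.01331, p = 0.27366
step 4: Δp = -0.00647, p = 0.26718

0.2672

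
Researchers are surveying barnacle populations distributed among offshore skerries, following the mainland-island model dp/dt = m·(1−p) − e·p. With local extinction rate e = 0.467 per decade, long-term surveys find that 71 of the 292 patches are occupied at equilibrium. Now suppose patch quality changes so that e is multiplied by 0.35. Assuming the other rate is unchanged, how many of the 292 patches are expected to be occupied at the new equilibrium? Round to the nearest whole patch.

Observed p* = 71/292 = 0.24315.
Balance m(1−p*) = e·p* gives m = e·p*/(1−p*) = 0.467×0.24315/0.75685 = 0.15003.
New p* = m/(m+e) = 0.15003/(0.15003+0.16345) = 0.47860.
Expected occupied = 292 × 0.47860 = 139.75 ≈ 140.

140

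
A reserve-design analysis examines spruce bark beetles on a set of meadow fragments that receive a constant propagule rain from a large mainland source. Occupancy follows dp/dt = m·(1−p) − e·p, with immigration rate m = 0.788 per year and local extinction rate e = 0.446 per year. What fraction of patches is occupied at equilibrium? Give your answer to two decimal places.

0.64

At equilibrium the propagule rain into empty patches balances local extinction: m(1−p*) = e·p*.
p* = m/(m+e) = 0.788/(0.788+0.446) = 0.788/1.2340 = 0.6386.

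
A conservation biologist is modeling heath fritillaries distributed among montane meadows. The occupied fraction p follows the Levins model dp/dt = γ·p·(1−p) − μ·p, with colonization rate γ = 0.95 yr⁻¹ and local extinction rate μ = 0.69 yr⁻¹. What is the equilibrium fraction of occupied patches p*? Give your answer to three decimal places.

Setting dp/dt = 0 and dividing through by p* gives γ·(1−p*) = μ.
So p* = 1 − μ/γ = 1 − 0.69/0.95 = 1 − 0.7263 = 0.2737.

0.274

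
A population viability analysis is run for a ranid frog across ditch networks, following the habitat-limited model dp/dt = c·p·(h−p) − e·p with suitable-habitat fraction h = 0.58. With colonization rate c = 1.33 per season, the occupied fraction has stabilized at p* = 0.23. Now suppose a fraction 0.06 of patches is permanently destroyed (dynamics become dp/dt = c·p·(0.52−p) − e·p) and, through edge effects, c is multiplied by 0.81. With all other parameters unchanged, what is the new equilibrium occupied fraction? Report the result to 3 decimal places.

Balance c(h−p*) = e gives e = 1.33×(0.58 − 0.23000) = 0.46550.
New p* = 0.52 − e/c = 0.52 − 0.46550/1.07730 = 0.08790.

0.088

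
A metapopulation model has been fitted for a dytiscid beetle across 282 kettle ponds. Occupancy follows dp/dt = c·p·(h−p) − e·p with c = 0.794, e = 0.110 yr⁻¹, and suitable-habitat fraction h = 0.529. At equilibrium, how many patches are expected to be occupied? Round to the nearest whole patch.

110

p* = h − e/c = 0.529 − 0.1385 = 0.3905.
Expected occupied patches = N × p* = 282 × 0.3905 = 110.11 ≈ 110.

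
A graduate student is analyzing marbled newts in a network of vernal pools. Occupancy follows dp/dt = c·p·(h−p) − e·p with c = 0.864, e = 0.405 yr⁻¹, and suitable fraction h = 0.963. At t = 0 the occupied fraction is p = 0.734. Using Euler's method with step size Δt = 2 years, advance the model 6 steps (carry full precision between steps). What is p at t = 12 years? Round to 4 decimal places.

Update rule: p ← p + [c·p·(h−p) − e·p]·Δt with Δt = 2.
step 1: Δp = -0.30409, p = 0.42991
step 2: Δp = +0.04780, p = 0.47771
step 3: Δp = +0.01365, p = 0.49136
step 4: Δp = +0.00245, p = 0.49381
step 5: Δp = +0.00037, p = 0.49419
step 6: Δp = +0.00005, p = 0.49424

0.4942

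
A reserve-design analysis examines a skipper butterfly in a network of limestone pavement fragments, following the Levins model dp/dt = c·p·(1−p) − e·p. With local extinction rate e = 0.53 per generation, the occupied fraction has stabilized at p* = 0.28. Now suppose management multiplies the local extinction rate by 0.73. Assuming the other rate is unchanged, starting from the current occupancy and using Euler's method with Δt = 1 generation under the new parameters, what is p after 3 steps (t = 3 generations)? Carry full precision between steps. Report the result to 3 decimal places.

0.387

Balance c(1−p*) = e gives c = e/(1 − 0.28000) = 0.53/0.72000 = 0.73611.
Starting from p₀ = 0.28000; update p ← p + (dp/dt)·Δt with the new parameters.
t = 1: p = 0.28000 + (+0.04007) = 0.32007
t = 2: p = 0.32007 + (+0.03636) = 0.35643
t = 3: p = 0.35643 + (+0.03095) = 0.38738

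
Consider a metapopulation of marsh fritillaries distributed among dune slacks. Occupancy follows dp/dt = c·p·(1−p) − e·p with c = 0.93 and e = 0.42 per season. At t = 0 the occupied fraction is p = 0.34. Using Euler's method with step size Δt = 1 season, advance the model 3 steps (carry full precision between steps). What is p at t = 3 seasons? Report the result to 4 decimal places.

Update rule: p ← p + [c·p·(1−p) − e·p]·Δt with Δt = 1.
  1  |  dp/dt·Δt = +0.065892  |  p_1 = 0.405892
  2  |  dp/dt·Δt = +0.053789  |  p_2 = 0.459681
  3  |  dp/dt·Δt = +0.037922  |  p_3 = 0.497603

0.4976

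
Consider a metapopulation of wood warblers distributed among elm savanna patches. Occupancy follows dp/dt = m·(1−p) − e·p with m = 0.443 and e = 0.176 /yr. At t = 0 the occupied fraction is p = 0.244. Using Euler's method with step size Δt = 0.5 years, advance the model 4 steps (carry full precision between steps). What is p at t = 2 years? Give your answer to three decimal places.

Update rule: p ← p + [m·(1−p) − e·p]·Δt with Δt = 0.5.
step 1: Δp = +0.14598, p = 0.38998
step 2: Δp = +0.10080, p = 0.49078
step 3: Δp = +0.06960, p = 0.56039
step 4: Δp = +0.04806, p = 0.60845

0.608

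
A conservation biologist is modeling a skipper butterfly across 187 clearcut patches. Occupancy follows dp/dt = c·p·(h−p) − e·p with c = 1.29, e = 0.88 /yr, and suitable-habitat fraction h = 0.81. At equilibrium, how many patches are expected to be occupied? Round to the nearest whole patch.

24

p* = h − e/c = 0.81 − 0.6822 = 0.1278.
Expected occupied patches = N × p* = 187 × 0.1278 = 23.90 ≈ 24.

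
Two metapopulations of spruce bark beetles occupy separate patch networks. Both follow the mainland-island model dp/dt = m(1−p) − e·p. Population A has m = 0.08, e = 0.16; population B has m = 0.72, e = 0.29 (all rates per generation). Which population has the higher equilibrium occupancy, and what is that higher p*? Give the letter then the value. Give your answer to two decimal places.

A: p*_A = m/(m+e) = 0.08/0.2400 = 0.3333.
B: p*_B = 0.72/1.0100 = 0.7129.
B is higher at 0.7129.

B, 0.71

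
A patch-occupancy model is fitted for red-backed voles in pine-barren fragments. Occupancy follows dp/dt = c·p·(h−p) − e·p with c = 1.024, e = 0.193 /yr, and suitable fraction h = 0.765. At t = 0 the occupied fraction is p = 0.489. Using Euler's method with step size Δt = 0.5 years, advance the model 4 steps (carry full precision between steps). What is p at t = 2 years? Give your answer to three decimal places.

0.551

Update rule: p ← p + [c·p·(h−p) − e·p]·Δt with Δt = 0.5.
t = 0.5: p = 0.48900 + (+0.02191) = 0.51091
t = 1: p = 0.51091 + (+0.01716) = 0.52808
t = 1.5: p = 0.52808 + (+0.01310) = 0.54117
t = 2: p = 0.54117 + (+0.00979) = 0.55097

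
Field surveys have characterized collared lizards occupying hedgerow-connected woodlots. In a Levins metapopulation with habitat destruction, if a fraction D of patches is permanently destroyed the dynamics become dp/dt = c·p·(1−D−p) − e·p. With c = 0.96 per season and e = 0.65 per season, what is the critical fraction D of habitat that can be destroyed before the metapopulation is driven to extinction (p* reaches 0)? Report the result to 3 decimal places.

The nontrivial equilibrium is p* = (1−D) − e/c; extinction occurs when this hits zero.
So D_crit = 1 − e/c = 1 − 0.65/0.96 = 1 − 0.6771 = 0.3229.
This equals the undisturbed p*, a classic result of Lande's extension.

0.323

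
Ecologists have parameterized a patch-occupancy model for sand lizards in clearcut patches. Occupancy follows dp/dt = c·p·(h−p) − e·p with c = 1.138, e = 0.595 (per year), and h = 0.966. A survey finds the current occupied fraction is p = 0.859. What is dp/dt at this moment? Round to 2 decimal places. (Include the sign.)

-0.41

Colonization term: c·p·(h−p) = 1.138×0.859×0.1070 = 0.10460.
Extinction term: e·p = 0.51110.
dp/dt = 0.10460 − 0.51110 = -0.40651.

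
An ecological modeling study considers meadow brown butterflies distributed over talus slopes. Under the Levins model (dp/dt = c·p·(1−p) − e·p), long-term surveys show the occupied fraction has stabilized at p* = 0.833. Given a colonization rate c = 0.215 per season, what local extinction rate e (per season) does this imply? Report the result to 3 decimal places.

At equilibrium c(1−p*) = e.
e = 0.215 × (1 − 0.833) = 0.215 × 0.1670 = 0.0359.

0.036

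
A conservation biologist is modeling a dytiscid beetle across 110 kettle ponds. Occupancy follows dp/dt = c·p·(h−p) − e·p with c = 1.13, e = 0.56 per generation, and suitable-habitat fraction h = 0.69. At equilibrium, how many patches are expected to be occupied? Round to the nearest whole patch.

p* = h − e/c = 0.69 − 0.4956 = 0.1944.
Expected occupied patches = N × p* = 110 × 0.1944 = 21.39 ≈ 21.

21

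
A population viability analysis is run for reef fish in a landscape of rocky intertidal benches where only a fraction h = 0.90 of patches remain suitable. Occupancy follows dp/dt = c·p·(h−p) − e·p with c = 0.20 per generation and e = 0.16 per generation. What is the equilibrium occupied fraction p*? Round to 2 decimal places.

0.10

Setting dp/dt = 0 and dividing by p* gives c·(h−p*) = e.
So p* = h − e/c = 0.90 − 0.16/0.20 = 0.90 − 0.8000 = 0.1000.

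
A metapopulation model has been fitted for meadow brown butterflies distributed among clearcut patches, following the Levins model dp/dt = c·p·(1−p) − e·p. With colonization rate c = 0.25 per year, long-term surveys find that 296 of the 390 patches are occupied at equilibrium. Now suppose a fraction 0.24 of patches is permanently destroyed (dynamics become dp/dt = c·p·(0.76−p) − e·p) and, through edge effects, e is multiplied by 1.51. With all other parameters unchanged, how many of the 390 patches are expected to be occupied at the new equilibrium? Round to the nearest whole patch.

Observed p* = 296/390 = 0.75897.
Balance c(1−p*) = e gives e = 0.25×(1 − 0.75897) = 0.06026.
New p* = 0.76 − e/c = 0.76 − 0.09099/0.25000 = 0.39604.
Expected occupied = 390 × 0.39604 = 154.46 ≈ 154.

154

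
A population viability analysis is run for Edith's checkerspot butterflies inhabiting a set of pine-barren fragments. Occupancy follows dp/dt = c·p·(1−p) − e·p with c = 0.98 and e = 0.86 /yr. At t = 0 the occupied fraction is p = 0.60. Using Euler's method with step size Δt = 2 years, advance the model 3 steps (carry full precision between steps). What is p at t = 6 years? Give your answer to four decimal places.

Update rule: p ← p + [c·p·(1−p) − e·p]·Δt with Δt = 2.
  1  |  dp/dt·Δt = -0.561600  |  p_1 = 0.038400
  2  |  dp/dt·Δt = +0.006326  |  p_2 = 0.044726
  3  |  dp/dt·Δt = +0.006813  |  p_3 = 0.051539

0.0515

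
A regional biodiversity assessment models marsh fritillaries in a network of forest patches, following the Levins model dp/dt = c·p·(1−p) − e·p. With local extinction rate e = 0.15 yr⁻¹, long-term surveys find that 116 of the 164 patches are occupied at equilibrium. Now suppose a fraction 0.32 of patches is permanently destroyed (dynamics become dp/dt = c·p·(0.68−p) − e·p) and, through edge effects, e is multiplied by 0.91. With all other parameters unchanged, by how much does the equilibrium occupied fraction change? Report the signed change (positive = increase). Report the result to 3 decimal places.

-0.294

Observed p* = 116/164 = 0.70732.
Balance c(1−p*) = e gives c = e/(1 − 0.70732) = 0.15/0.29268 = 0.51251.
New p* = 0.68 − e/c = 0.68 − 0.13650/0.51251 = 0.41366.
Δp* = 0.41366 − 0.70732 = -0.29366.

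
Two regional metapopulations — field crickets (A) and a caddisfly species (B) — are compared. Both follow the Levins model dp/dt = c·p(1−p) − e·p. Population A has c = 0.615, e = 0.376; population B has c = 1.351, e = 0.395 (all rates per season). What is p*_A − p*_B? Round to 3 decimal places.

-0.319

A: p*_A = 1 − 0.376/0.615 = 0.3886.
B: p*_B = 1 − 0.395/1.351 = 0.7076.
p*_A − p*_B = 0.3886 − 0.7076 = -0.3190.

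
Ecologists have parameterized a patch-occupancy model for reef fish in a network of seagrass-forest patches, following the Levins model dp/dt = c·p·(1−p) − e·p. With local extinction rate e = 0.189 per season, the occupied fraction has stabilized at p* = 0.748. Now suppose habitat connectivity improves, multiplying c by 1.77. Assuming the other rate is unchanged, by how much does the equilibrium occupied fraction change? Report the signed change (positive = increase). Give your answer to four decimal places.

Balance c(1−p*) = e gives c = e/(1 − 0.74800) = 0.189/0.25200 = 0.75000.
New p* = 1 − e/c = 1 − 0.18900/1.32750 = 0.85763.
Δp* = 0.85763 − 0.74800 = +0.10963.

0.1096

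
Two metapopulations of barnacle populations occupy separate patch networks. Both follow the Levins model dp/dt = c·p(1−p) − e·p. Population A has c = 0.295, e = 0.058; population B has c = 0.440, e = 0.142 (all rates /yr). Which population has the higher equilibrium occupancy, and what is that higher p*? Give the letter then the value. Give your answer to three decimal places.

A: p*_A = 1 − 0.058/0.295 = 0.8034.
B: p*_B = 1 − 0.142/0.440 = 0.6773.
A is higher at 0.8034.

A, 0.803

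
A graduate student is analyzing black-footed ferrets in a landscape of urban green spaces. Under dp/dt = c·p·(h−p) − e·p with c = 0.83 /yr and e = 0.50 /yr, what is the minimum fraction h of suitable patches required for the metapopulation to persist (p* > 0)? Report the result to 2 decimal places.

p* = h − e/c is positive only when h > e/c.
h_min = e/c = 0.50/0.83 = 0.6024.

0.60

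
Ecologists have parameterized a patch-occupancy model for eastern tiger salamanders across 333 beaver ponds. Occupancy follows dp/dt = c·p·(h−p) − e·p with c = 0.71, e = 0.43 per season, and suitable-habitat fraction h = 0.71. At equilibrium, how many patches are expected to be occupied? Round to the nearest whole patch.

p* = h − e/c = 0.71 − 0.6056 = 0.1044.
Expected occupied patches = N × p* = 333 × 0.1044 = 34.75 ≈ 35.

35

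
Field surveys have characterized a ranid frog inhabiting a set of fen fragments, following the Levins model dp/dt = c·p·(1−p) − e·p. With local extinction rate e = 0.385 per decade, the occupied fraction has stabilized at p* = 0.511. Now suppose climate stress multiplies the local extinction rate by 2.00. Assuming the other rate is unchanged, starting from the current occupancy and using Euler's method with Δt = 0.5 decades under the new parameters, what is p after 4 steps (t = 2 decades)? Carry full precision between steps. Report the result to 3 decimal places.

Balance c(1−p*) = e gives c = e/(1 − 0.51100) = 0.385/0.48900 = 0.78732.
Starting from p₀ = 0.51100; update p ← p + (dp/dt)·Δt with the new parameters.
p: 0.51100 → 0.41263  (Δp = -0.09837)
p: 0.41263 → 0.34918  (Δp = -0.06345)
p: 0.34918 → 0.30421  (Δp = -0.04497)
p: 0.30421 → 0.27041  (Δp = -0.03380)

0.270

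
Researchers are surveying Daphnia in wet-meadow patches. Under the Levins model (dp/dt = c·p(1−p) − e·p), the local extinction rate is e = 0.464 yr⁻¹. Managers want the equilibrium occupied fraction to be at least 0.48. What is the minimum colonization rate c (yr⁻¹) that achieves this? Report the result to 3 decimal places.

0.892

p* = 1 − e/c ≥ 0.48 requires e/c ≤ 0.5200, i.e. c ≥ e/0.5200.
c_min = 0.464/0.5200 = 0.8923.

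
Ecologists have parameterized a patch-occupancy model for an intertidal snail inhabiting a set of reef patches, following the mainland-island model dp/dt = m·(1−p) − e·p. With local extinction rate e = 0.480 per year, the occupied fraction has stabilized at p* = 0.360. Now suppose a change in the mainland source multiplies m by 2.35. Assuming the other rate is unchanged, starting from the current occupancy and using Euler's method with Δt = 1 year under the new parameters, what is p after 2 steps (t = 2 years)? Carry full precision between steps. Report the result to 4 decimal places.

Balance m(1−p*) = e·p* gives m = e·p*/(1−p*) = 0.480×0.36000/0.64000 = 0.27000.
Starting from p₀ = 0.36000; update p ← p + (dp/dt)·Δt with the new parameters.
p: 0.36000 → 0.59328  (Δp = +0.23328)
p: 0.59328 → 0.56657  (Δp = -0.02671)

0.5666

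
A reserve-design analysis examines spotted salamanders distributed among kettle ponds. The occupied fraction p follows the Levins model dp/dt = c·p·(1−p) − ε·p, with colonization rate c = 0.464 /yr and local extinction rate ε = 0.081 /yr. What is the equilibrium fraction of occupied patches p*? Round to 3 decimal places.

0.825

Setting dp/dt = 0 and dividing through by p* gives c·(1−p*) = ε.
So p* = 1 − ε/c = 1 − 0.081/0.464 = 1 − 0.1746 = 0.8254.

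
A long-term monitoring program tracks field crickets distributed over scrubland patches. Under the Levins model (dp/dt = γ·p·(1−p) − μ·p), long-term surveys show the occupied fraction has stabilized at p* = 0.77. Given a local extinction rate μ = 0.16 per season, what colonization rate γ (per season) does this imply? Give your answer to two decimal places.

At equilibrium γ(1−p*) = μ, so γ = μ/(1−p*).
γ = 0.16/(1 − 0.77) = 0.16/0.2300 = 0.6957.

0.70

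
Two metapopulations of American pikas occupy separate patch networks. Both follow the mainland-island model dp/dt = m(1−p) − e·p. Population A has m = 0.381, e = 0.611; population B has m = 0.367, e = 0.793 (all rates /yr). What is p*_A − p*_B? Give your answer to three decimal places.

0.068

A: p*_A = m/(m+e) = 0.381/0.9920 = 0.3841.
B: p*_B = 0.367/1.1600 = 0.3164.
p*_A − p*_B = 0.3841 − 0.3164 = 0.0677.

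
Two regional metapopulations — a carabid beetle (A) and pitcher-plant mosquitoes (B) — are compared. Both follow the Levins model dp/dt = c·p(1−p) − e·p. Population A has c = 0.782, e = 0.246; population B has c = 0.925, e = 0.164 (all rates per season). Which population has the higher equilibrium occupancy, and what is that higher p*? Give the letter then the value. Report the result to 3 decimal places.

A: p*_A = 1 − 0.246/0.782 = 0.6854.
B: p*_B = 1 − 0.164/0.925 = 0.8227.
B is higher at 0.8227.

B, 0.823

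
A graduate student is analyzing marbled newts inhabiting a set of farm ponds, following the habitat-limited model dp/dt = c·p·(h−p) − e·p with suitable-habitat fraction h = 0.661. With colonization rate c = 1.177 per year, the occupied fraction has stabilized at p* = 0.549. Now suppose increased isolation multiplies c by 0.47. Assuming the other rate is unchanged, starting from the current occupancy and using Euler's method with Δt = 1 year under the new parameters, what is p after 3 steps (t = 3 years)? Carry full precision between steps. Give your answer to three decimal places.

Balance c(h−p*) = e gives e = 1.177×(0.661 − 0.54900) = 0.13182.
Starting from p₀ = 0.54900; update p ← p + (dp/dt)·Δt with the new parameters.
t = 1: p = 0.54900 + (-0.03836) = 0.51064
t = 2: p = 0.51064 + (-0.02484) = 0.48580
t = 3: p = 0.48580 + (-0.01696) = 0.46884

0.469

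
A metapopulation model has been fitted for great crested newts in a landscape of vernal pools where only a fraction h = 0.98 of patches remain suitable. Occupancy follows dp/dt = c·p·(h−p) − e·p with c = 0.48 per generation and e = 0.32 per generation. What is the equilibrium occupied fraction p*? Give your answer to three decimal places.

0.313

Setting dp/dt = 0 and dividing by p* gives c·(h−p*) = e.
So p* = h − e/c = 0.98 − 0.32/0.48 = 0.98 − 0.6667 = 0.3133.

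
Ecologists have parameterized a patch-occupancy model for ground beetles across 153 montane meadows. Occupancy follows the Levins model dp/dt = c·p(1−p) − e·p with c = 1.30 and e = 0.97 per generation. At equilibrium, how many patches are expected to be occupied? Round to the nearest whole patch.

p* = 1 − e/c = 1 − 0.97/1.30 = 0.2538.
Expected occupied patches = N × p* = 153 × 0.2538 = 38.84 ≈ 39.

39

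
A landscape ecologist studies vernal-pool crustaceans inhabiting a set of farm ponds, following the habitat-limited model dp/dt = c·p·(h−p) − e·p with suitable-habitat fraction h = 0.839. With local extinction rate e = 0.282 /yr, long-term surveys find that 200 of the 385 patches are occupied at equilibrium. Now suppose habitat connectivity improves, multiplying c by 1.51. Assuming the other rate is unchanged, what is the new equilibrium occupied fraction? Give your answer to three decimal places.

0.627

Observed p* = 200/385 = 0.51948.
Balance c(h−p*) = e gives c = e/(0.839 − 0.51948) = 0.282/0.31952 = 0.88257.
New p* = 0.839 − e/c = 0.839 − 0.28200/1.33268 = 0.62740.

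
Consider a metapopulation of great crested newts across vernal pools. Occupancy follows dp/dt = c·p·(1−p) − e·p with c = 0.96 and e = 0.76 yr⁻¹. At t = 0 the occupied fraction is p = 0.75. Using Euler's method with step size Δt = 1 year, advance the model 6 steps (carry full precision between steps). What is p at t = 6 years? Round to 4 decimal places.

Update rule: p ← p + [c·p·(1−p) − e·p]·Δt with Δt = 1.
step 1: Δp = -0.39000, p = 0.36000
step 2: Δp = -0.05242, p = 0.30758
step 3: Δp = -0.02931, p = 0.27828
step 4: Δp = -0.01869, p = 0.25959
step 5: Δp = -0.01277, p = 0.24682
step 6: Δp = -0.00912, p = 0.23770

0.2377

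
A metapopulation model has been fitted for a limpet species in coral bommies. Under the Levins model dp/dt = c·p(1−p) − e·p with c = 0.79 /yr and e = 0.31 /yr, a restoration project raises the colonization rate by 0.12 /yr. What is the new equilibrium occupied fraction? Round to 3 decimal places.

Before: p* = 1 − 0.31/0.79 = 0.6076.
After the change, c = 0.91, e = 0.31, so p* = 1 − 0.31/0.91 = 0.6593.

0.659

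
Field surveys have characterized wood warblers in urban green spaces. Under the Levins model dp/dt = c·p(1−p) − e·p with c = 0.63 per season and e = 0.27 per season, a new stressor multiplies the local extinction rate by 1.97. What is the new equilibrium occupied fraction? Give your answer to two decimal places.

Before: p* = 1 − 0.27/0.63 = 0.5714.
After the change, c = 0.63, e = 0.5319, so p* = 1 − 0.5319/0.63 = 0.1557.

0.16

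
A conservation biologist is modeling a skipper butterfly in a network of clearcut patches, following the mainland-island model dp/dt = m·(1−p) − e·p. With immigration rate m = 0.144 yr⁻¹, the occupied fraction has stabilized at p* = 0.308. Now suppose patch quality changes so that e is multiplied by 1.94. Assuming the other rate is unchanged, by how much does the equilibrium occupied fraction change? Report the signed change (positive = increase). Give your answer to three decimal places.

Balance m(1−p*) = e·p* gives e = m(1−p*)/p* = 0.144×0.69200/0.30800 = 0.32353.
New p* = m/(m+e) = 0.14400/(0.14400+0.62765) = 0.18661.
Δp* = 0.18661 − 0.30800 = -0.12139.

-0.121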